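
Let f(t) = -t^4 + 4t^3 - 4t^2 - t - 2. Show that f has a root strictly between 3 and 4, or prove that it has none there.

No such root exists.

The endpoint values f(3) = -14 and f(4) = -70 are both negative. Claim: f(t) < 0 for every t in (3, 4).
Shift to the endpoint 3: with t = 3 + u (0 < u < 1), one computes f(3 + u) = -u^4 - 8u^3 - 22u^2 - 25u - 14.
The nonzero coefficients here are all negative, so for u > 0 every term is negative (or zero), and the constant term -14 is strictly negative.
Therefore f(t) < 0 throughout (3, 4), and f has no zero there.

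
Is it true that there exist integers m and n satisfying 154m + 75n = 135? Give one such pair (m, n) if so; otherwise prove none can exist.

154 and 75 are coprime, so 154m + 75n ranges over all of ℤ.
Euclidean algorithm: 154 = 2·75 + 4, 75 = 18·4 + 3, 4 = 1·3 + 1, 3 = 3·1 + 0.
Back-substituting, 1 = 4 − 1·3 = 4 − (75 − 18·4) = −75 + 19·4 = −75 + 19·(154 − 2·75) = 19·154 − 39·75; that is, 154·19 + 75·(-39) = 1.
Multiplying through by 135: m = 19·135 = 2565, n = (-39)·135 = -5265 is a solution.
Subtracting 34·75 from m and adding 34·154 to n gives the tidier solution (15, -29).
Check: 154·15 + 75·(-29) = 2310 − 2175 = 135. ✓

m = 15, n = -29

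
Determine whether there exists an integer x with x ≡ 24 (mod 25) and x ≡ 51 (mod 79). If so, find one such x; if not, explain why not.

x = 999

gcd(25, 79) = 1, so the Chinese Remainder Theorem guarantees exactly one residue class mod 1975 satisfying both.
Write x = 24 + 25t and require 24 + 25t ≡ 51 (mod 79), i.e. 25t ≡ 27 (mod 79).
Invert 25 mod 79 by the Euclidean algorithm: 79 = 3·25 + 4, 25 = 6·4 + 1, 4 = 4·1 + 0; back-substituting, 1 = 25 − 6·4 = 25 − 6·(79 − 3·25) = −6·79 + 19·25. Hence 25·19 ≡ 1, so 25⁻¹ ≡ 19 (mod 79).
Therefore t ≡ 19·27 = 513 ≡ 39 (mod 79).
With t = 39: x = 24 + 25·39 = 999.
Check: 999 mod 25 = 24, 999 mod 79 = 51. ✓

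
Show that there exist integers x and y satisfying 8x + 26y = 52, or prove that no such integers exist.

gcd(8, 26) = 2, and 2 divides 52, so integer solutions exist.
Dividing through by 2 reduces the equation to 4x + 13y = 26.
Run the Euclidean algorithm on 13 and 4: 13 = 3·4 + 1, 4 = 4·1 + 0.
Back-substituting, 1 = 13 − 3·4; that is, 4·(-3) + 13·1 = 1.
Times 26: 4·(-78) + 13·26 = 26, so (-78, 26) solves it.
Shifting by a multiple of (13, −4) keeps it a solution: x = -78 + 6·13 = 0, y = 26 − 6·4 = 2.
Indeed 8·0 + 26·2 = 0 + 52 = 52.

x = 0, y = 2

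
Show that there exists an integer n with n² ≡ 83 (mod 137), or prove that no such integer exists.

137 is prime, so by Euler's criterion 83 is a square mod 137 iff 83^((137−1)/2) = 83^68 ≡ 1 (mod 137).
Repeated squaring mod 137: 83^2 = 6889 ≡ 39; 83^4 ≡ 39² = 1521 ≡ 14; 83^8 ≡ 14² = 196 ≡ 59; 83^16 ≡ 59² = 3481 ≡ 56; 83^32 ≡ 56² = 3136 ≡ 122; 83^64 ≡ 122² = 14884 ≡ 88.
Since 68 = 64 + 4, 83^68 ≡ 88 · 14; multiplying out mod 137: 88·14 = 1232 ≡ 136. Thus 83^68 ≡ 136 ≡ −1 (mod 137).
The value −1 means 83 is a non-residue modulo 137, so n² ≡ 83 (mod 137) is impossible.

No such integer exists.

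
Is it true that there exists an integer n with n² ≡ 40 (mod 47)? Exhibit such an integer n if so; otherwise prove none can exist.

Apply Euler's criterion with the prime 47: 40 is a quadratic residue iff 40^23 ≡ 1 (mod 47), and a non-residue iff it is ≡ −1.
Repeated squaring mod 47: 40^2 = 1600 ≡ 2; 40^4 ≡ 2² = 4 ≡ 4; 40^8 ≡ 4² = 16 ≡ 16; 40^16 ≡ 16² = 256 ≡ 21.
Since 23 = 16 + 4 + 2 + 1, 40^23 ≡ 21 · 4 · 2 · 40; multiplying out mod 47: 21·4 = 84 ≡ 37, then 37·2 = 74 ≡ 27, then 27·40 = 1080 ≡ 46. Thus 40^23 ≡ 46 ≡ −1 (mod 47).
The value −1 means 40 is a non-residue modulo 47, so n² ≡ 40 (mod 47) is impossible.

There is no such integer.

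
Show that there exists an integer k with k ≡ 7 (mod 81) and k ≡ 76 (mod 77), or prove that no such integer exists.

k = 6082

gcd(81, 77) = 1, so the Chinese Remainder Theorem guarantees exactly one residue class mod 6237 satisfying both.
Write k = 7 + 81t and require 7 + 81t ≡ 76 (mod 77), i.e. 81t ≡ 69 (mod 77).
81 ≡ 4 (mod 77), so this reads 4t ≡ 69 (mod 77). To invert 4 modulo 77: 77 = 19·4 + 1, 4 = 4·1 + 0, and unwinding, 1 = 77 − 19·4. Thus 4⁻¹ ≡ -19 ≡ 58 (mod 77).
Multiplying by 58: t ≡ 58·69 = 4002 ≡ 75 (mod 77).
Taking t = 75 gives k = 7 + 81·75 = 6082.
Verify: 6082 = 75·81 + 7 and 6082 = 78·77 + 76. ✓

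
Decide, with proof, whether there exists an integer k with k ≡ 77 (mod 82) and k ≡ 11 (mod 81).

k = 1307

The moduli 82 and 81 are coprime, so by the Chinese Remainder Theorem a unique solution modulo 6642 exists.
Write k = 77 + 82t and require 77 + 82t ≡ 11 (mod 81), i.e. 82t ≡ 15 (mod 81).
82 ≡ 1 (mod 81), so this reads 1t ≡ 15 (mod 81). So t ≡ 15 (mod 81).
With t = 15: k = 77 + 82·15 = 1307.
Verify: 1307 = 15·82 + 77 and 1307 = 16·81 + 11. ✓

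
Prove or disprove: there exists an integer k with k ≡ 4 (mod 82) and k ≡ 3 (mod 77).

k = 3776

Since 82 and 77 share no common factor, CRT says the pair of congruences has a solution (unique mod 6314).
Any solution of the first congruence is k = 4 + 82t; substituting into the second, 82t ≡ 3 − 4 ≡ 76 (mod 77).
82 ≡ 5 (mod 77), so this reads 5t ≡ 76 (mod 77). Since 5·31 = 155 = 2·77 + 1, the inverse of 5 mod 77 is 31.
Multiplying by 31: t ≡ 31·76 = 2356 ≡ 46 (mod 77).
Taking t = 46 gives k = 4 + 82·46 = 3776.
Verify: 3776 = 46·82 + 4 and 3776 = 49·77 + 3. ✓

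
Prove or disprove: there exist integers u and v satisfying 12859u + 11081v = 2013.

No such integers exist.

Both 12859 and 11081 are divisible by gcd(12859, 11081) = 7, hence so is any combination 12859u + 11081v.
But 2013 is not a multiple of 7 (it leaves remainder 4).
So the equation is unsolvable over ℤ.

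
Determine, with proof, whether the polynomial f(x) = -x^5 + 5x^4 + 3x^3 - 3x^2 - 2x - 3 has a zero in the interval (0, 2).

Yes, f has a root in the interval.

f(0) = -3 and f(2) = 53, which have opposite signs.
As a polynomial, f is continuous on every closed interval.
By the Intermediate Value Theorem f must vanish at some point of (0, 2).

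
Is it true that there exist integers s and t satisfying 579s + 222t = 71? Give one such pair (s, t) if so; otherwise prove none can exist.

Both 579 and 222 are divisible by gcd(579, 222) = 3, hence so is any combination 579s + 222t.
But 71 is not a multiple of 3 (it leaves remainder 2).
So the equation is unsolvable over ℤ.

No such integers exist.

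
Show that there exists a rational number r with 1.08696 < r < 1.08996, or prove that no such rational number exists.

r = 37/34

Scale by 34: the interval becomes (36.95664, 37.05864), which contains the integer 37.
Dividing back, 1.08696 < 37/34 < 1.08996, and 37/34 is rational.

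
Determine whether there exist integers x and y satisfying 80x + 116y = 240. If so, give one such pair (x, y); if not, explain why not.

Every value of 80x + 116y is a multiple of gcd(80, 116) = 4; since 4 ∣ 240, solutions exist.
Dividing through by 4 reduces the equation to 20x + 29y = 60.
Euclidean algorithm: 29 = 1·20 + 9, 20 = 2·9 + 2, 9 = 4·2 + 1, 2 = 2·1 + 0.
Back-substituting, 1 = 9 − 4·2 = 9 − 4·(20 − 2·9) = −4·20 + 9·9 = −4·20 + 9·(29 − 1·20) = 9·29 − 13·20; that is, 20·(-13) + 29·9 = 1.
Scaling by 60 gives the particular solution (x, y) = (-780, 540).
The general solution is x = -780 + 29k, y = 540 − 20k; taking k = 27 gives the smaller pair x = 3, y = 0.
Indeed 80·3 + 116·0 = 240 + 0 = 240.

x = 3, y = 0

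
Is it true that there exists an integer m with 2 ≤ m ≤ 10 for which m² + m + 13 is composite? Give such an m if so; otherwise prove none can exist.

At m = 8: 8² + 8 + 13 = 85 = 5·17, which is composite.

m = 8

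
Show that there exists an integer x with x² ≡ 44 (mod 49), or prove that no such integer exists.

x = 32 works: 32² = 1024, and 1024 − 44 = 980 = 20·49.

x = 32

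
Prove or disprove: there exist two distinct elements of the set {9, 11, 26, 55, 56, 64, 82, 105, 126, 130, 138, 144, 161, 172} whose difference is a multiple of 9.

Reduce each element mod 9: 9↦0, 11↦2, 26↦8, 55↦1, 56↦2, 64↦1, 82↦1, 105↦6, 126↦0, 130↦4, 138↦3, 144↦0, 161↦8, 172↦1. The residue 0 repeats (at 9 and 126), and 126 − 9 = 117 = 13·9.

9 and 126 are such a pair.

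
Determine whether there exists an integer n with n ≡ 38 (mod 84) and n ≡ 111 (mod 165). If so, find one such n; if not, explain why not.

gcd(84, 165) = 3. If n ≡ 38 (mod 84) and n ≡ 111 (mod 165), then n ≡ 38 (mod 3) and n ≡ 111 (mod 3).
However 38 ≡ 2 and 111 ≡ 0 (mod 3), and 2 ≠ 0.
So no integer satisfies both congruences.

There is no such integer.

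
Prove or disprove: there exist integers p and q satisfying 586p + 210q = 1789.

gcd(586, 210) = 2, so every integer of the form 586p + 210q is a multiple of 2.
However 1789 leaves remainder 1 on division by 2.
Hence no integers p, q satisfy the equation.

No such integers exist.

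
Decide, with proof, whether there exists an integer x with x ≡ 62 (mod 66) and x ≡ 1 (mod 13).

x = 326

gcd(66, 13) = 1, so the Chinese Remainder Theorem guarantees exactly one residue class mod 858 satisfying both.
Write x = 62 + 66t and require 62 + 66t ≡ 1 (mod 13), i.e. 66t ≡ 4 (mod 13).
66 ≡ 1 (mod 13), so this reads 1t ≡ 4 (mod 13). So t ≡ 4 (mod 13).
Taking t = 4 gives x = 62 + 66·4 = 326.
Indeed 326 ≡ 62 (mod 66) and 326 ≡ 1 (mod 13).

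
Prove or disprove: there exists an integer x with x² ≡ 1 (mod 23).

x = 1

Take x = 1. Then 1² = 1, and since 0 ≤ 1 < 23 this is already reduced: 1² ≡ 1 (mod 23).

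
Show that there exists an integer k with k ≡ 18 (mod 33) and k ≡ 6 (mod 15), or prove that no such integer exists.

k = 51

The moduli are not coprime: gcd(33, 15) = 3. Compatibility requires 3 ∣ (6 − 18) = -12, which holds, so solutions exist.
The integers ≡ 18 (mod 33) are 18, 51, …; their remainders mod 15 are 3, 6, so k = 51 is the first that is ≡ 6 (mod 15).
Check: 51 mod 33 = 18, 51 mod 15 = 6. ✓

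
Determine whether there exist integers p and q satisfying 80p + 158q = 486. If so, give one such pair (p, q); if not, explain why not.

gcd(80, 158) = 2, and 2 divides 486, so integer solutions exist.
Dividing through by 2 reduces the equation to 40p + 79q = 243.
Run the Euclidean algorithm on 79 and 40: 79 = 1·40 + 39, 40 = 1·39 + 1, 39 = 39·1 + 0.
Working back up the chain: 1 = 40 − 1·39 = 40 − (79 − 1·40) = −79 + 2·40. So 40·2 + 79·(-1) = 1.
Scaling by 243 gives the particular solution (p, q) = (486, -243).
The general solution is p = 486 + 79k, q = -243 − 40k; taking k = -6 gives the smaller pair p = 12, q = -3.
Indeed 80·12 + 158·(-3) = 960 − 474 = 486.

p = 12, q = -3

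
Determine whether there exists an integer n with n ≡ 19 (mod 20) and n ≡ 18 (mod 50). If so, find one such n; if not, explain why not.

Reduce both congruences modulo 10, which divides 20 and 50: they say n ≡ 19 (mod 10) and n ≡ 18 (mod 10).
But 19 mod 10 = 9 while 18 mod 10 = 8, a contradiction.
So no integer satisfies both congruences.

No, no such integer exists.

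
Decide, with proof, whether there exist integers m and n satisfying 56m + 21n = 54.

gcd(56, 21) = 7, so every integer of the form 56m + 21n is a multiple of 7.
But 54 is not a multiple of 7 (it leaves remainder 5).
Therefore 56m + 21n = 54 has no solution in integers.

No such integers exist.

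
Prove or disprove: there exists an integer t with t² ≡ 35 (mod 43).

t = 11 works: 11² = 121, and 121 − 35 = 86 = 2·43.

t = 11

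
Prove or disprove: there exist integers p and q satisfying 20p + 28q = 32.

Every value of 20p + 28q is a multiple of gcd(20, 28) = 4; since 4 ∣ 32, solutions exist.
Dividing through by 4 reduces the equation to 5p + 7q = 8.
Dividing repeatedly: 7 = 1·5 + 2, 5 = 2·2 + 1, 2 = 2·1 + 0.
Unwinding: 1 = 5 − 2·2 = 5 − 2·(7 − 1·5) = −2·7 + 3·5, i.e. 5·3 + 7·(-2) = 1.
Scaling by 8 gives the particular solution (p, q) = (24, -16).
Subtracting 3·7 from p and adding 3·5 to q gives the tidier solution (3, -1).
Check: 20·3 + 28·(-1) = 60 − 28 = 32. ✓

p = 3, q = -1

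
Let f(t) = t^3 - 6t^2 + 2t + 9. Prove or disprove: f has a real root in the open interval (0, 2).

f(0) = 9 and f(2) = -3, which have opposite signs.
Since f is a polynomial it is continuous on [0, 2].
By the Intermediate Value Theorem, f takes the value 0 somewhere in the open interval.

Yes, f has a root in the interval.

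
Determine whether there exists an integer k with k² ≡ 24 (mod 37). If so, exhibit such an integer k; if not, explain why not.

37 is prime, so by Euler's criterion 24 is a square mod 37 iff 24^((37−1)/2) = 24^18 ≡ 1 (mod 37).
Repeated squaring mod 37: 24^2 = 576 ≡ 21; 24^4 ≡ 21² = 441 ≡ 34; 24^8 ≡ 34² = 1156 ≡ 9; 24^16 ≡ 9² = 81 ≡ 7.
Since 18 = 16 + 2, 24^18 ≡ 7 · 21; multiplying out mod 37: 7·21 = 147 ≡ 36. Thus 24^18 ≡ 36 ≡ −1 (mod 37).
The value −1 means 24 is a non-residue modulo 37, so k² ≡ 24 (mod 37) is impossible.

No, no such integer exists.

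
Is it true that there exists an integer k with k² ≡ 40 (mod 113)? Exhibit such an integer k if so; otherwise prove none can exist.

113 is prime, so by Euler's criterion 40 is a square mod 113 iff 40^((113−1)/2) = 40^56 ≡ 1 (mod 113).
Squaring successively (mod 113): 40^2 = 1600 ≡ 18; 40^4 ≡ 18² = 324 ≡ 98; 40^8 ≡ 98² = 9604 ≡ 112; 40^16 ≡ 112² = 12544 ≡ 1; 40^32 ≡ 1² = 1 ≡ 1.
Since 56 = 32 + 16 + 8, 40^56 ≡ 1 · 1 · 112; multiplying out mod 113: 1·1 = 1 ≡ 1, then 1·112 = 112 ≡ 112. Thus 40^56 ≡ 112 ≡ −1 (mod 113).
By Euler's criterion 40 is a quadratic non-residue mod 113: no k satisfies k² ≡ 40 (mod 113).

No, no such integer exists.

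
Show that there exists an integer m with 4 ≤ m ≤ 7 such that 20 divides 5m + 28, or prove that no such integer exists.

At m = 4, 5·4 + 28 = 48 ≡ 8 (mod 20), and each step in m adds 5, giving residues 8, 13, 18, 3 for m = 4, 5, 6, 7.
None is 0, so 20 never divides 5m + 28 on this range.

No such integer m in that range exists.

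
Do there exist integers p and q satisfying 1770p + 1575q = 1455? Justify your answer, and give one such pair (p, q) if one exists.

p = 64, q = -71

Since gcd(1770, 1575) = 15 and 1455 = 15·97, Bézout's identity guarantees a solution.
Dividing through by 15 reduces the equation to 118p + 105q = 97.
Dividing repeatedly: 118 = 1·105 + 13, 105 = 8·13 + 1, 13 = 13·1 + 0.
Back-substituting, 1 = 105 − 8·13 = 105 − 8·(118 − 1·105) = −8·118 + 9·105; that is, 118·(-8) + 105·9 = 1.
Multiplying through by 97: p = (-8)·97 = -776, q = 9·97 = 873 is a solution.
The general solution is p = -776 + 105k, q = 873 − 118k; taking k = 8 gives the smaller pair p = 64, q = -71.
Indeed 1770·64 + 1575·(-71) = 113280 − 111825 = 1455.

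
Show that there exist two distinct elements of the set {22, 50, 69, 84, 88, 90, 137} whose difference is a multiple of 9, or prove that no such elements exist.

There is no such pair.

Reduce each element modulo 9: 22↦4, 50↦5, 69↦6, 84↦3, 88↦7, 90↦0, 137↦2.
These 7 residues are pairwise different, hence no difference of two elements is divisible by 9.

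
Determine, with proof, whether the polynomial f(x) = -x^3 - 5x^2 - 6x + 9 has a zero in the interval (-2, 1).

Such a root exists.

f(-2) = 9 and f(1) = -3, which have opposite signs.
Since f is a polynomial it is continuous on [-2, 1].
By the Intermediate Value Theorem, f takes the value 0 somewhere in the open interval.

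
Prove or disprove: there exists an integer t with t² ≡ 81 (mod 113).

Take t = 104. Then 104² = 10816 = 95·113 + 81, so 104² ≡ 81 (mod 113).

t = 104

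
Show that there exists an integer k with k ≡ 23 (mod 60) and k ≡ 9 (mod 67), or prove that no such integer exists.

k = 143

gcd(60, 67) = 1, so the Chinese Remainder Theorem guarantees exactly one residue class mod 4020 satisfying both.
Any solution of the first congruence is k = 23 + 60t; substituting into the second, 60t ≡ 9 − 23 ≡ 53 (mod 67).
To invert 60 modulo 67: 67 = 1·60 + 7, 60 = 8·7 + 4, 7 = 1·4 + 3, 4 = 1·3 + 1, 3 = 3·1 + 0, and unwinding, 1 = 4 − 1·3 = 4 − (7 − 1·4) = −7 + 2·4 = −7 + 2·(60 − 8·7) = 2·60 − 17·7 = 2·60 − 17·(67 − 1·60) = −17·67 + 19·60. Thus 60⁻¹ ≡ 19 (mod 67).
Multiplying by 19: t ≡ 19·53 = 1007 ≡ 2 (mod 67).
With t = 2: k = 23 + 60·2 = 143.
Check: 143 mod 60 = 23, 143 mod 67 = 9. ✓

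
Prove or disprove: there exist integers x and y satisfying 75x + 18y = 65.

No, no such integers exist.

Any value of 75x + 18y is a multiple of gcd(75, 18) = 3.
But 65 is not a multiple of 3 (it leaves remainder 2).
Hence no integers x, y satisfy the equation.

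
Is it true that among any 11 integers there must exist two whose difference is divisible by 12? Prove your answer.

No, the set {17, 18, 19, 20, 21, 22, 23, 24, 25, 26, 27} is a counterexample.

Take the 11 consecutive integers 17, 18, …, 27: their residues mod 12 are all distinct because 11 ≤ 12.
The differences between them range over 1, …, 10, none of which is divisible by 12.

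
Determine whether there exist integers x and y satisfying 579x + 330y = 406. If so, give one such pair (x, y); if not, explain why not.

There are no such integers.

gcd(579, 330) = 3, so every integer of the form 579x + 330y is a multiple of 3.
But 406 = 3·135 + 1, so 3 ∤ 406.
Therefore 579x + 330y = 406 has no solution in integers.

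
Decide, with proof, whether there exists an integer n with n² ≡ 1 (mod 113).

Take n = 112. Then 112² = 12544 = 111·113 + 1, so 112² ≡ 1 (mod 113).

n = 112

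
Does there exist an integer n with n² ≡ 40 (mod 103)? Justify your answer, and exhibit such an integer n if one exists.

No such integer exists.

Apply Euler's criterion with the prime 103: 40 is a quadratic residue iff 40^51 ≡ 1 (mod 103), and a non-residue iff it is ≡ −1.
Repeated squaring mod 103: 40^2 = 1600 ≡ 55; 40^4 ≡ 55² = 3025 ≡ 38; 40^8 ≡ 38² = 1444 ≡ 2; 40^16 ≡ 2² = 4 ≡ 4; 40^32 ≡ 4² = 16 ≡ 16.
Since 51 = 32 + 16 + 2 + 1, 40^51 ≡ 16 · 4 · 55 · 40; multiplying out mod 103: 16·4 = 64 ≡ 64, then 64·55 = 3520 ≡ 18, then 18·40 = 720 ≡ 102. Thus 40^51 ≡ 102 ≡ −1 (mod 103).
By Euler's criterion 40 is a quadratic non-residue mod 103: no n satisfies n² ≡ 40 (mod 103).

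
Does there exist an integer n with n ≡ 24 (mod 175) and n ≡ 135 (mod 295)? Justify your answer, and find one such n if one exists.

No, no such integer exists.

Both moduli are multiples of 5 = gcd(175, 295), so any solution would satisfy n ≡ 24 and n ≡ 135 modulo 5 simultaneously.
These are incompatible: 24 − 135 = -111 is not divisible by 5.
So no integer satisfies both congruences.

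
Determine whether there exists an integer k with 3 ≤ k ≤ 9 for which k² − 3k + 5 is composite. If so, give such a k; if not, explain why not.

At k = 7: 7² − 3·7 + 5 = 33 = 3·11, which is composite.

k = 7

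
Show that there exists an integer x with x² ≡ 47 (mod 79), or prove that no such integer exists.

Apply Euler's criterion with the prime 79: 47 is a quadratic residue iff 47^39 ≡ 1 (mod 79), and a non-residue iff it is ≡ −1.
Squaring successively (mod 79): 47^2 = 2209 ≡ 76; 47^4 ≡ 76² = 5776 ≡ 9; 47^8 ≡ 9² = 81 ≡ 2; 47^16 ≡ 2² = 4 ≡ 4; 47^32 ≡ 4² = 16 ≡ 16.
Since 39 = 32 + 4 + 2 + 1, 47^39 ≡ 16 · 9 · 76 · 47; multiplying out mod 79: 16·9 = 144 ≡ 65, then 65·76 = 4940 ≡ 42, then 42·47 = 1974 ≡ 78. Thus 47^39 ≡ 78 ≡ −1 (mod 79).
The value −1 means 47 is a non-residue modulo 79, so x² ≡ 47 (mod 79) is impossible.

No, no such integer exists.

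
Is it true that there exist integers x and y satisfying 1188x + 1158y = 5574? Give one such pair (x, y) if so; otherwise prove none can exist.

x = 70, y = -67

gcd(1188, 1158) = 6, and 6 divides 5574, so integer solutions exist.
Dividing through by 6 reduces the equation to 198x + 193y = 929.
Dividing repeatedly: 198 = 1·193 + 5, 193 = 38·5 + 3, 5 = 1·3 + 2, 3 = 1·2 + 1, 2 = 2·1 + 0.
Unwinding: 1 = 3 − 1·2 = 3 − (5 − 1·3) = −5 + 2·3 = −5 + 2·(193 − 38·5) = 2·193 − 77·5 = 2·193 − 77·(198 − 1·193) = −77·198 + 79·193, i.e. 198·(-77) + 193·79 = 1.
Multiplying through by 929: x = (-77)·929 = -71533, y = 79·929 = 73391 is a solution.
Adding 371·193 to x and subtracting 371·198 from y gives the tidier solution (70, -67).
Indeed 1188·70 + 1158·(-67) = 83160 − 77586 = 5574.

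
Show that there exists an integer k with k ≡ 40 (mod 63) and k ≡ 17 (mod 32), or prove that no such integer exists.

k = 1489

gcd(63, 32) = 1, so the Chinese Remainder Theorem guarantees exactly one residue class mod 2016 satisfying both.
Any solution of the first congruence is k = 40 + 63t; substituting into the second, 63t ≡ 17 − 40 ≡ 9 (mod 32).
63 ≡ 31 (mod 32), so this reads 31t ≡ 9 (mod 32). Invert 31 mod 32 by the Euclidean algorithm: 32 = 1·31 + 1, 31 = 31·1 + 0; back-substituting, 1 = 32 − 1·31. Hence 31·(-1) ≡ 1, so 31⁻¹ ≡ -1 ≡ 31 (mod 32).
Multiplying by 31: t ≡ 31·9 = 279 ≡ 23 (mod 32).
With t = 23: k = 40 + 63·23 = 1489.
Check: 1489 mod 63 = 40, 1489 mod 32 = 17. ✓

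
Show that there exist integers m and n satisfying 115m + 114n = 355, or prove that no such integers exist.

m = 13, n = -10

115 and 114 are coprime, so 115m + 114n ranges over all of ℤ.
Run the Euclidean algorithm on 115 and 114: 115 = 1·114 + 1, 114 = 114·1 + 0.
Working back up the chain: 1 = 115 − 1·114. So 115·1 + 114·(-1) = 1.
Multiplying through by 355: m = 1·355 = 355, n = (-1)·355 = -355 is a solution.
The general solution is m = 355 + 114k, n = -355 − 115k; taking k = -3 gives the smaller pair m = 13, n = -10.
Check: 115·13 + 114·(-10) = 1495 − 1140 = 355. ✓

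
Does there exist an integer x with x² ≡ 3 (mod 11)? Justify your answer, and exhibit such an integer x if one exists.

x = 6

x = 6 works: 6² = 36, and 36 − 3 = 33 = 3·11.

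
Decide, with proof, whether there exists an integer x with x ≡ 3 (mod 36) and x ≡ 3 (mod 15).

Here gcd(36, 15) = 3, and both 3 and 3 leave remainder 0 mod 3, so the system is consistent.
In fact x = 3 itself already satisfies 3 mod 15 = 3.
Verify: 3 = 0·36 + 3 and 3 = 0·15 + 3. ✓

x = 3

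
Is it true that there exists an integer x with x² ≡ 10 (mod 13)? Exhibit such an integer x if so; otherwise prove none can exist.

x = 6

Take x = 6. Then 6² = 36 = 2·13 + 10, so 6² ≡ 10 (mod 13).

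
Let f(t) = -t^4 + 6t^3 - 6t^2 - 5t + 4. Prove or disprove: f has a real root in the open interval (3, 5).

Such a root exists.

f(3) = 16 and f(5) = -46, which have opposite signs.
Since f is a polynomial it is continuous on [3, 5].
By the Intermediate Value Theorem f must vanish at some point of (3, 5).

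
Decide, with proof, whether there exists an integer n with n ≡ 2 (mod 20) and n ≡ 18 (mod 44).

n = 62

Here gcd(20, 44) = 4, and both 2 and 18 leave remainder 2 mod 4, so the system is consistent.
List candidates n ≡ 2 (mod 20): 2, 22, 42, 62. Modulo 44 these are 2, 22, 42, 18; 62 gives 18 as required.
Verify: 62 = 3·20 + 2 and 62 = 1·44 + 18. ✓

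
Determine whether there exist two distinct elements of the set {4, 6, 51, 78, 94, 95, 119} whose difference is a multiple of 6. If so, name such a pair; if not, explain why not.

4 and 94 are such a pair.

Both 4 and 94 leave remainder 4 on division by 6; their difference 90 = 15·6 is a multiple of 6.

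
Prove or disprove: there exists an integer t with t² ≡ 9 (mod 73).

Take t = 3. Then 3² = 9, and since 0 ≤ 9 < 73 this is already reduced: 3² ≡ 9 (mod 73).

t = 3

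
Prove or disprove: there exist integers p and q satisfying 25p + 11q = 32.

25 and 11 are coprime, so 25p + 11q ranges over all of ℤ.
Dividing repeatedly: 25 = 2·11 + 3, 11 = 3·3 + 2, 3 = 1·2 + 1, 2 = 2·1 + 0.
Unwinding: 1 = 3 − 1·2 = 3 − (11 − 3·3) = −11 + 4·3 = −11 + 4·(25 − 2·11) = 4·25 − 9·11, i.e. 25·4 + 11·(-9) = 1.
Scaling by 32 gives the particular solution (p, q) = (128, -288).
Shifting by a multiple of (11, −25) keeps it a solution: p = 128 − 11·11 = 7, q = -288 + 11·25 = -13.
Check: 25·7 + 11·(-13) = 175 − 143 = 32. ✓

p = 7, q = -13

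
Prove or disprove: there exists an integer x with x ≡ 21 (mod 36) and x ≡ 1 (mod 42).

Both moduli are multiples of 6 = gcd(36, 42), so any solution would satisfy x ≡ 21 and x ≡ 1 modulo 6 simultaneously.
But 21 mod 6 = 3 while 1 mod 6 = 1, a contradiction.
Hence the system has no solution.

There is no such integer.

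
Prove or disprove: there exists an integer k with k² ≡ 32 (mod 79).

k = 43

k = 43 works: 43² = 1849, and 1849 − 32 = 1817 = 23·79.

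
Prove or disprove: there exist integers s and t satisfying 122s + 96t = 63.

gcd(122, 96) = 2, so every integer of the form 122s + 96t is a multiple of 2.
But 63 = 2·31 + 1, so 2 ∤ 63.
Hence no integers s, t satisfy the equation.

There are no such integers.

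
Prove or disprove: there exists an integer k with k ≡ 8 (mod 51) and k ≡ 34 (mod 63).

gcd(51, 63) = 3. If k ≡ 8 (mod 51) and k ≡ 34 (mod 63), then k ≡ 8 (mod 3) and k ≡ 34 (mod 3).
But 8 mod 3 = 2 while 34 mod 3 = 1, a contradiction.
Hence the system has no solution.

No, no such integer exists.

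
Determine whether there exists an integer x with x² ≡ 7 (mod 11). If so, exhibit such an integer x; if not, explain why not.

Squares mod 11 repeat after x = 5 (as (−x)² = x²); for x = 0..5 they are 0, 1, 4, 9, 5, 3.
So the quadratic residues mod 11 are {0, 1, 3, 4, 5, 9}, and 7 is not among them.
Therefore x² ≡ 7 (mod 11) has no solution.

No such integer exists.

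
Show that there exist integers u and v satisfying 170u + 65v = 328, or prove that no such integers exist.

No such integers exist.

Any value of 170u + 65v is a multiple of gcd(170, 65) = 5.
But 328 = 5·65 + 3, so 5 ∤ 328.
Hence no integers u, v satisfy the equation.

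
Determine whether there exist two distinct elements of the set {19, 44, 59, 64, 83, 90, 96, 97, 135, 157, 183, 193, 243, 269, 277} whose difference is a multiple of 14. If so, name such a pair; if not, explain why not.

19 mod 14 = 5 and 243 mod 14 = 5, so 243 − 19 = 224 = 16·14.

19 and 243 are such a pair.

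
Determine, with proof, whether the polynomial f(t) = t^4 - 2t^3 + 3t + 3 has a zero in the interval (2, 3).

No.

The endpoint values f(2) = 9 and f(3) = 39 are both positive. Claim: f(t) > 0 for every t in (2, 3).
Shift to the endpoint 2: with t = 2 + u (0 < u < 1), one computes f(2 + u) = u^4 + 6u^3 + 12u^2 + 11u + 9.
All 5 nonzero coefficients of this polynomial in u are positive; hence for u > 0 the value is a sum of positive terms (the constant 9 among them).
Therefore f(t) > 0 throughout (2, 3), and f has no zero there.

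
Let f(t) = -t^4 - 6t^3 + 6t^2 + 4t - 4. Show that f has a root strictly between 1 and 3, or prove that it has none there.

The endpoint values f(1) = -1 and f(3) = -181 are both negative. Claim: f(t) < 0 for every t in (1, 3).
Substitute t = 1 + u, where 0 < u < 2 on the interval. Expanding, f(1 + u) = -u^4 - 10u^3 - 18u^2 - 6u - 1.
All 5 nonzero coefficients of this polynomial in u are negative; hence for u > 0 the value is a sum of negative terms (the constant -1 among them).
So f is strictly negative on (1, 3); no root exists in the interval.

No such root exists.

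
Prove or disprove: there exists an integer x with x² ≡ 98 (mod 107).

Apply Euler's criterion with the prime 107: 98 is a quadratic residue iff 98^53 ≡ 1 (mod 107), and a non-residue iff it is ≡ −1.
Squaring successively (mod 107): 98^2 = 9604 ≡ 81; 98^4 ≡ 81² = 6561 ≡ 34; 98^8 ≡ 34² = 1156 ≡ 86; 98^16 ≡ 86² = 7396 ≡ 13; 98^32 ≡ 13² = 169 ≡ 62.
Since 53 = 32 + 16 + 4 + 1, 98^53 ≡ 62 · 13 · 34 · 98; multiplying out mod 107: 62·13 = 806 ≡ 57, then 57·34 = 1938 ≡ 12, then 12·98 = 1176 ≡ 106. Thus 98^53 ≡ 106 ≡ −1 (mod 107).
By Euler's criterion 98 is a quadratic non-residue mod 107: no x satisfies x² ≡ 98 (mod 107).

No such integer exists.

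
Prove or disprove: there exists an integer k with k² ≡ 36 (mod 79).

Take k = 73. Then 73² = 5329 = 67·79 + 36, so 73² ≡ 36 (mod 79).

k = 73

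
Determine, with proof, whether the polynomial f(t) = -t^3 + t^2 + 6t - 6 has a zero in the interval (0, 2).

f(0) = -6 and f(2) = 2, which have opposite signs.
As a polynomial, f is continuous on every closed interval.
By the Intermediate Value Theorem f must vanish at some point of (0, 2).

Such a root exists.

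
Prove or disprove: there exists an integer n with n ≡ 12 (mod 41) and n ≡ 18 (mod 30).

n = 258

The moduli 41 and 30 are coprime, so by the Chinese Remainder Theorem a unique solution modulo 1230 exists.
Write n = 12 + 41t and require 12 + 41t ≡ 18 (mod 30), i.e. 41t ≡ 6 (mod 30).
41 ≡ 11 (mod 30), so this reads 11t ≡ 6 (mod 30). To invert 11 modulo 30: 30 = 2·11 + 8, 11 = 1·8 + 3, 8 = 2·3 + 2, 3 = 1·2 + 1, 2 = 2·1 + 0, and unwinding, 1 = 3 − 1·2 = 3 − (8 − 2·3) = −8 + 3·3 = −8 + 3·(11 − 1·8) = 3·11 − 4·8 = 3·11 − 4·(30 − 2·11) = −4·30 + 11·11. Thus 11⁻¹ ≡ 11 (mod 30).
Therefore t ≡ 11·6 = 66 ≡ 6 (mod 30).
With t = 6: n = 12 + 41·6 = 258.
Verify: 258 = 6·41 + 12 and 258 = 8·30 + 18. ✓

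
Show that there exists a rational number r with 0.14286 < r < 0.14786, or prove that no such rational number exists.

r = 5/34

Look for a denominator N such that an integer falls strictly between N·0.14286 and N·0.14786. N = 34 works: 34·0.14286 = 4.85724 < 5 < 5.02724 = 34·0.14786.
So r = 5/34 works: it is a ratio of integers, and dividing 34·0.14286 < 5 < 34·0.14786 through by 34 gives 0.14286 < 5/34 < 0.14786.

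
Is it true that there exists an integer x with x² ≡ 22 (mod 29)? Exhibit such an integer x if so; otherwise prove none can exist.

x = 15

Take x = 15. Then 15² = 225 = 7·29 + 22, so 15² ≡ 22 (mod 29).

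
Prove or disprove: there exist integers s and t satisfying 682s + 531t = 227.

Since gcd(682, 531) = 1, every integer is an integer combination of 682 and 531.
Dividing repeatedly: 682 = 1·531 + 151, 531 = 3·151 + 78, 151 = 1·78 + 73, 78 = 1·73 + 5, 73 = 14·5 + 3, 5 = 1·3 + 2, 3 = 1·2 + 1, 2 = 2·1 + 0.
Working back up the chain: 1 = 3 − 1·2 = 3 − (5 − 1·3) = −5 + 2·3 = −5 + 2·(73 − 14·5) = 2·73 − 29·5 = 2·73 − 29·(78 − 1·73) = −29·78 + 31·73 = −29·78 + 31·(151 − 1·78) = 31·151 − 60·78 = 31·151 − 60·(531 − 3·151) = −60·531 + 211·151 = −60·531 + 211·(682 − 1·531) = 211·682 − 271·531. So 682·211 + 531·(-271) = 1.
Scaling by 227 gives the particular solution (s, t) = (47897, -61517).
Subtracting 90·531 from s and adding 90·682 to t gives the tidier solution (107, -137).
Indeed 682·107 + 531·(-137) = 72974 − 72747 = 227.

s = 107, t = -137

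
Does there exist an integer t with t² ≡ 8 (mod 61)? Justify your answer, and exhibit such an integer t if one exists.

No such integer exists.

61 is prime, so by Euler's criterion 8 is a square mod 61 iff 8^((61−1)/2) = 8^30 ≡ 1 (mod 61).
Squaring successively (mod 61): 8^2 = 64 ≡ 3; 8^4 ≡ 3² = 9 ≡ 9; 8^8 ≡ 9² = 81 ≡ 20; 8^16 ≡ 20² = 400 ≡ 34.
Since 30 = 16 + 8 + 4 + 2, 8^30 ≡ 34 · 20 · 9 · 3; multiplying out mod 61: 34·20 = 680 ≡ 9, then 9·9 = 81 ≡ 20, then 20·3 = 60 ≡ 60. Thus 8^30 ≡ 60 ≡ −1 (mod 61).
By Euler's criterion 8 is a quadratic non-residue mod 61: no t satisfies t² ≡ 8 (mod 61).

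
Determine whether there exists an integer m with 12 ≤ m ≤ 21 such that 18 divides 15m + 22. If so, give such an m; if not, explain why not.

There is no such integer m in that range.

At m = 12, 15·12 + 22 = 202 ≡ 4 (mod 18), and each step in m adds 15, giving residues 4, 1, 16, 13, 10, 7, 4, 1, 16, 13 for m = 12, 13, …, 21.
The residue 0 does not occur, so no m in [12, 21] makes 15m + 22 a multiple of 18.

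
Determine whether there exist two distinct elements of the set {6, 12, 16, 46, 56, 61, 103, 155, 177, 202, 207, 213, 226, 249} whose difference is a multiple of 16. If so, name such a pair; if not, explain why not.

No, no such pair exists.

Residues mod 16: 6↦6, 12↦12, 16↦0, 46↦14, 56↦8, 61↦13, 103↦7, 155↦11, 177↦1, 202↦10, 207↦15, 213↦5, 226↦2, 249↦9.
These 14 residues are pairwise different, hence no difference of two elements is divisible by 16.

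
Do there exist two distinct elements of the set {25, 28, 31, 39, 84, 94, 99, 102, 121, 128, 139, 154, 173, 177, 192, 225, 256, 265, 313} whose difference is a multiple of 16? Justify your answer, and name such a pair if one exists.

25 mod 16 = 9 and 121 mod 16 = 9, so 121 − 25 = 96 = 6·16.

The pair (25, 121) works.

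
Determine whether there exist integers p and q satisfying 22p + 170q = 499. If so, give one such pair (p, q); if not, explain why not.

Any value of 22p + 170q is a multiple of gcd(22, 170) = 2.
However 499 leaves remainder 1 on division by 2.
So the equation is unsolvable over ℤ.

There are no such integers.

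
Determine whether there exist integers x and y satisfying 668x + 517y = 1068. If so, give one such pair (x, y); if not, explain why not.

668 and 517 are coprime, so 668x + 517y ranges over all of ℤ.
Run the Euclidean algorithm on 668 and 517: 668 = 1·517 + 151, 517 = 3·151 + 64, 151 = 2·64 + 23, 64 = 2·23 + 18, 23 = 1·18 + 5, 18 = 3·5 + 3, 5 = 1·3 + 2, 3 = 1·2 + 1, 2 = 2·1 + 0.
Working back up the chain: 1 = 3 − 1·2 = 3 − (5 − 1·3) = −5 + 2·3 = −5 + 2·(18 − 3·5) = 2·18 − 7·5 = 2·18 − 7·(23 − 1·18) = −7·23 + 9·18 = −7·23 + 9·(64 − 2·23) = 9·64 − 25·23 = 9·64 − 25·(151 − 2·64) = −25·151 + 59·64 = −25·151 + 59·(517 − 3·151) = 59·517 − 202·151 = 59·517 − 202·(668 − 1·517) = −202·668 + 261·517. So 668·(-202) + 517·261 = 1.
Multiplying through by 1068: x = (-202)·1068 = -215736, y = 261·1068 = 278748 is a solution.
The general solution is x = -215736 + 517k, y = 278748 − 668k; taking k = 418 gives the smaller pair x = 370, y = -476.
Check: 668·370 + 517·(-476) = 247160 − 246092 = 1068. ✓

x = 370, y = -476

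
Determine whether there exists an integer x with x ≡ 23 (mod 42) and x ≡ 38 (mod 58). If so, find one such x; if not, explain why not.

No such integer exists.

Reduce both congruences modulo 2, which divides 42 and 58: they say x ≡ 23 (mod 2) and x ≡ 38 (mod 2).
These are incompatible: 23 − 38 = -15 is not divisible by 2.
Therefore no such x exists.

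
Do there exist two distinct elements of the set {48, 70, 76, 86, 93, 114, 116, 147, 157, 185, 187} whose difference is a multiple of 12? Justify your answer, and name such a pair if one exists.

There is no such pair.

Two integers differ by a multiple of 12 exactly when they have the same residue mod 12. The residues are 48↦0, 70↦10, 76↦4, 86↦2, 93↦9, 114↦6, 116↦8, 147↦3, 157↦1, 185↦5, 187↦7.
These 11 residues are pairwise different, hence no difference of two elements is divisible by 12.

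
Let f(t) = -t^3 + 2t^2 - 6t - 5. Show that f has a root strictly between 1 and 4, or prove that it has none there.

f has no root in that interval.

f(1) = -10 and f(4) = -61, both negative.
f'(t) = -3t^2 + 4t - 6 has discriminant 4² − 4·(-3)·(-6) = -56 < 0, so f' has no real roots and is negative for every real t.
Hence f is strictly decreasing on ℝ, and in particular on [1, 4]. A strictly monotone function with same-sign endpoint values stays negative on the whole interval, so f has no zero in (1, 4).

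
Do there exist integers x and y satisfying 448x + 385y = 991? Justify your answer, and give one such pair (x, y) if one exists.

No such integers exist.

Any value of 448x + 385y is a multiple of gcd(448, 385) = 7.
But 991 is not a multiple of 7 (it leaves remainder 4).
Therefore 448x + 385y = 991 has no solution in integers.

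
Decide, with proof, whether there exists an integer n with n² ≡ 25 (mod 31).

n = 26

Take n = 26. Then 26² = 676 = 21·31 + 25, so 26² ≡ 25 (mod 31).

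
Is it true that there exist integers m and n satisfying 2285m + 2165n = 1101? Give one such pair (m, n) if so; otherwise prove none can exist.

No such integers exist.

Both 2285 and 2165 are divisible by gcd(2285, 2165) = 5, hence so is any combination 2285m + 2165n.
But 1101 is not a multiple of 5 (it leaves remainder 1).
Therefore 2285m + 2165n = 1101 has no solution in integers.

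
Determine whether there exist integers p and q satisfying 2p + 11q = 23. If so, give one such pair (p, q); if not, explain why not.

2 and 11 are coprime, so 2p + 11q ranges over all of ℤ.
Dividing repeatedly: 11 = 5·2 + 1, 2 = 2·1 + 0.
Back-substituting, 1 = 11 − 5·2; that is, 2·(-5) + 11·1 = 1.
Scaling by 23 gives the particular solution (p, q) = (-115, 23).
Shifting by a multiple of (11, −2) keeps it a solution: p = -115 + 11·11 = 6, q = 23 − 11·2 = 1.
Indeed 2·6 + 11·1 = 12 + 11 = 23.

p = 6, q = 1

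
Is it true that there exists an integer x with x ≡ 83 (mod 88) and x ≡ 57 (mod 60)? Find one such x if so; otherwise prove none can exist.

gcd(88, 60) = 4. If x ≡ 83 (mod 88) and x ≡ 57 (mod 60), then x ≡ 83 (mod 4) and x ≡ 57 (mod 4).
But 83 mod 4 = 3 while 57 mod 4 = 1, a contradiction.
Therefore no such x exists.

There is no such integer.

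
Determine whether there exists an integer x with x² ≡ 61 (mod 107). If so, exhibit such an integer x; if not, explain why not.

x = 75 works: 75² = 5625, and 5625 − 61 = 5564 = 52·107.

x = 75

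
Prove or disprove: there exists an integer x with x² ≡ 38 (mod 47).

Apply Euler's criterion with the prime 47: 38 is a quadratic residue iff 38^23 ≡ 1 (mod 47), and a non-residue iff it is ≡ −1.
Repeated squaring mod 47: 38^2 = 1444 ≡ 34; 38^4 ≡ 34² = 1156 ≡ 28; 38^8 ≡ 28² = 784 ≡ 32; 38^16 ≡ 32² = 1024 ≡ 37.
Since 23 = 16 + 4 + 2 + 1, 38^23 ≡ 37 · 28 · 34 · 38; multiplying out mod 47: 37·28 = 1036 ≡ 2, then 2·34 = 68 ≡ 21, then 21·38 = 798 ≡ 46. Thus 38^23 ≡ 46 ≡ −1 (mod 47).
By Euler's criterion 38 is a quadratic non-residue mod 47: no x satisfies x² ≡ 38 (mod 47).

There is no such integer.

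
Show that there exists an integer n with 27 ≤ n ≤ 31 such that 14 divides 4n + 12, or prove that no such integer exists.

At n = 27, 4·27 + 12 = 120 ≡ 8 (mod 14), and each step in n adds 4, giving residues 8, 12, 2, 6, 10 for n = 27, 28, …, 31.
None is 0, so 14 never divides 4n + 12 on this range.

No such integer n in that range exists.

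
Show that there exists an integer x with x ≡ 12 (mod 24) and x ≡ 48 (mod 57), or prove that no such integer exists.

x = 276

gcd(24, 57) = 3. A simultaneous solution exists iff 12 ≡ 48 (mod 3); here 12 mod 3 = 0 = 48 mod 3, so it does.
Put x = 12 + 24t, so we need 24t ≡ 36 (mod 57), equivalently (divide by 3) 8t ≡ 12 (mod 19).
To invert 8 modulo 19: 19 = 2·8 + 3, 8 = 2·3 + 2, 3 = 1·2 + 1, 2 = 2·1 + 0, and unwinding, 1 = 3 − 1·2 = 3 − (8 − 2·3) = −8 + 3·3 = −8 + 3·(19 − 2·8) = 3·19 − 7·8. Thus 8⁻¹ ≡ -7 ≡ 12 (mod 19).
Multiplying by 12: t ≡ 12·12 = 144 ≡ 11 (mod 19).
Then x = 12 + 24·11 = 276.
Verify: 276 = 11·24 + 12 and 276 = 4·57 + 48. ✓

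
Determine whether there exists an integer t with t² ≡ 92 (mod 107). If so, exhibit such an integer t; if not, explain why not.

t = 78

t = 78 works: 78² = 6084, and 6084 − 92 = 5992 = 56·107.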